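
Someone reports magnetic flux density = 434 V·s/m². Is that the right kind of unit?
Yes

magnetic flux density has SI base units: kg / (A * s^2)
V·s/m² reduces to the same SI base units, so it is a valid unit for magnetic flux density.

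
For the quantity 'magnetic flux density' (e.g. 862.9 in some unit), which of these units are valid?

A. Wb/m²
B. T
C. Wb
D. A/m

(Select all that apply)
A, B

magnetic flux density has SI base units: kg / (A * s^2)

Checking each option against kg / (A * s^2):
  A. Wb/m²: ✓ matches
  B. T: ✓ matches
  C. Wb: ✗ does not match
  D. A/m: ✗ does not match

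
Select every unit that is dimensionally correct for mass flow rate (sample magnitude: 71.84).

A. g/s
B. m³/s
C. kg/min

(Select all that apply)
A, C

mass flow rate has SI base units: kg / s

Checking each option against kg / s:
  A. g/s: ✓ matches
  B. m³/s: ✗ does not match
  C. kg/min: ✓ matches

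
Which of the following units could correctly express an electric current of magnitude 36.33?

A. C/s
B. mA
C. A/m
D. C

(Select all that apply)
A, B

electric current has SI base units: A

Checking each option against A:
  A. C/s: ✓ matches
  B. mA: ✓ matches
  C. A/m: ✗ does not match
  D. C: ✗ does not match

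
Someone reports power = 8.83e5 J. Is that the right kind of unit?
No

power has SI base units: kg * m^2 / s^3
J does NOT reduce to kg * m^2 / s^3; a valid unit for power would be e.g. W.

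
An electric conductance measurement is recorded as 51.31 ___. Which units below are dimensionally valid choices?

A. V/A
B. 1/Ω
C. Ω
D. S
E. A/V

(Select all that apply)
B, D, E

electric conductance has SI base units: A^2 * s^3 / (kg * m^2)

Checking each option against A^2 * s^3 / (kg * m^2):
  A. V/A: ✗ does not match
  B. 1/Ω: ✓ matches
  C. Ω: ✗ does not match
  D. S: ✓ matches
  E. A/V: ✓ matches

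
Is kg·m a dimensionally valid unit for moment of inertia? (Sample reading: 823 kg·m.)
No

moment of inertia has SI base units: kg * m^2
kg·m does NOT reduce to kg * m^2; a valid unit for moment of inertia would be e.g. kg·m².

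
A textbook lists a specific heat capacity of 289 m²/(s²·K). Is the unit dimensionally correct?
Yes

specific heat capacity has SI base units: m^2 / (s^2 * K)
m²/(s²·K) reduces to the same SI base units, so it is a valid unit for specific heat capacity.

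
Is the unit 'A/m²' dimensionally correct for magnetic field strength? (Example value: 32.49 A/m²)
No

magnetic field strength has SI base units: A / m
A/m² does NOT reduce to A / m; a valid unit for magnetic field strength would be e.g. A/m.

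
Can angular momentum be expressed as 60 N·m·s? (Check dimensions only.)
Yes

angular momentum has SI base units: kg * m^2 / s
N·m·s reduces to the same SI base units, so it is a valid unit for angular momentum.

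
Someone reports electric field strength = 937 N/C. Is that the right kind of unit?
Yes

electric field strength has SI base units: kg * m / (A * s^3)
N/C reduces to the same SI base units, so it is a valid unit for electric field strength.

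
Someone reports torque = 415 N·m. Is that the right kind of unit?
Yes

torque has SI base units: kg * m^2 / s^2
N·m reduces to the same SI base units, so it is a valid unit for torque.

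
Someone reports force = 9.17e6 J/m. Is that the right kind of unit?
Yes

force has SI base units: kg * m / s^2
J/m reduces to the same SI base units, so it is a valid unit for force.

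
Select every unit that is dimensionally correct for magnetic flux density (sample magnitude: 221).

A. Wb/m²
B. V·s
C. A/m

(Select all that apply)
A

magnetic flux density has SI base units: kg / (A * s^2)

Checking each option against kg / (A * s^2):
  A. Wb/m²: ✓ matches
  B. V·s: ✗ does not match
  C. A/m: ✗ does not match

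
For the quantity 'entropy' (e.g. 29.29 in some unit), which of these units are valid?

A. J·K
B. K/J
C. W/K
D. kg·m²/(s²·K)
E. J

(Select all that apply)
D

entropy has SI base units: kg * m^2 / (s^2 * K)

Checking each option against kg * m^2 / (s^2 * K):
  A. J·K: ✗ does not match
  B. K/J: ✗ does not match
  C. W/K: ✗ does not match
  D. kg·m²/(s²·K): ✓ matches
  E. J: ✗ does not match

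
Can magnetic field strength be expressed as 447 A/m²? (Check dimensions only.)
No

magnetic field strength has SI base units: A / m
A/m² does NOT reduce to A / m; a valid unit for magnetic field strength would be e.g. A/m.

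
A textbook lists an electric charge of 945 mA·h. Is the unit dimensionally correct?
Yes

electric charge has SI base units: A * s
mA·h reduces to the same SI base units, so it is a valid unit for electric charge.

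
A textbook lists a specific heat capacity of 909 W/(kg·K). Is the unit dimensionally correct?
No

specific heat capacity has SI base units: m^2 / (s^2 * K)
W/(kg·K) does NOT reduce to m^2 / (s^2 * K); a valid unit for specific heat capacity would be e.g. J/(kg·K).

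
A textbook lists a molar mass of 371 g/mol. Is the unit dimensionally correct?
Yes

molar mass has SI base units: kg / mol
g/mol reduces to the same SI base units, so it is a valid unit for molar mass.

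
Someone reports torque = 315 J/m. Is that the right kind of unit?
No

torque has SI base units: kg * m^2 / s^2
J/m does NOT reduce to kg * m^2 / s^2; a valid unit for torque would be e.g. N·m.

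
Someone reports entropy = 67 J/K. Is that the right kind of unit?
Yes

entropy has SI base units: kg * m^2 / (s^2 * K)
J/K reduces to the same SI base units, so it is a valid unit for entropy.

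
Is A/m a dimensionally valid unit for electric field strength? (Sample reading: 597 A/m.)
No

electric field strength has SI base units: kg * m / (A * s^3)
A/m does NOT reduce to kg * m / (A * s^3); a valid unit for electric field strength would be e.g. V/m.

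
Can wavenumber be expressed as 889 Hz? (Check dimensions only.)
No

wavenumber has SI base units: 1 / m
Hz does NOT reduce to 1 / m; a valid unit for wavenumber would be e.g. 1/m.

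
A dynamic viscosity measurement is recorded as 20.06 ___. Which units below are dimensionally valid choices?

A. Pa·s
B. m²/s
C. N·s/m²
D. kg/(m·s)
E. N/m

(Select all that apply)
A, C, D

dynamic viscosity has SI base units: kg / (m * s)

Checking each option against kg / (m * s):
  A. Pa·s: ✓ matches
  B. m²/s: ✗ does not match
  C. N·s/m²: ✓ matches
  D. kg/(m·s): ✓ matches
  E. N/m: ✗ does not match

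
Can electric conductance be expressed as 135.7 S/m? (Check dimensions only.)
No

electric conductance has SI base units: A^2 * s^3 / (kg * m^2)
S/m does NOT reduce to A^2 * s^3 / (kg * m^2); a valid unit for electric conductance would be e.g. S.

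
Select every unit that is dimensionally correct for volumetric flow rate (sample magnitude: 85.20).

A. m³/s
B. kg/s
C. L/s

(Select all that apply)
A, C

volumetric flow rate has SI base units: m^3 / s

Checking each option against m^3 / s:
  A. m³/s: ✓ matches
  B. kg/s: ✗ does not match
  C. L/s: ✓ matches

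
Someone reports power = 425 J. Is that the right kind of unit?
No

power has SI base units: kg * m^2 / s^3
J does NOT reduce to kg * m^2 / s^3; a valid unit for power would be e.g. W.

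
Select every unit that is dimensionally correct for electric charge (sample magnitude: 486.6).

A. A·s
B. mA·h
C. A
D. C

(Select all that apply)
A, B, D

electric charge has SI base units: A * s

Checking each option against A * s:
  A. A·s: ✓ matches
  B. mA·h: ✓ matches
  C. A: ✗ does not match
  D. C: ✓ matches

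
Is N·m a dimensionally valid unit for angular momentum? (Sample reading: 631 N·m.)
No

angular momentum has SI base units: kg * m^2 / s
N·m does NOT reduce to kg * m^2 / s; a valid unit for angular momentum would be e.g. kg·m²/s.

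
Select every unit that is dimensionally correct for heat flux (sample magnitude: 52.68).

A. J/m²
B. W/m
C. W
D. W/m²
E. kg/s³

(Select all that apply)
D, E

heat flux has SI base units: kg / s^3

Checking each option against kg / s^3:
  A. J/m²: ✗ does not match
  B. W/m: ✗ does not match
  C. W: ✗ does not match
  D. W/m²: ✓ matches
  E. kg/s³: ✓ matches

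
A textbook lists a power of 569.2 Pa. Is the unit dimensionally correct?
No

power has SI base units: kg * m^2 / s^3
Pa does NOT reduce to kg * m^2 / s^3; a valid unit for power would be e.g. W.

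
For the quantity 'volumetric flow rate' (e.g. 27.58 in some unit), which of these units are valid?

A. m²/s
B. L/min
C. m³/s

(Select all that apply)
B, C

volumetric flow rate has SI base units: m^3 / s

Checking each option against m^3 / s:
  A. m²/s: ✗ does not match
  B. L/min: ✓ matches
  C. m³/s: ✓ matches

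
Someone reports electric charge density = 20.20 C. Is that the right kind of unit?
No

electric charge density has SI base units: A * s / m^3
C does NOT reduce to A * s / m^3; a valid unit for electric charge density would be e.g. C/m³.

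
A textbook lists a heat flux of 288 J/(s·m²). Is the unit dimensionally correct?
Yes

heat flux has SI base units: kg / s^3
J/(s·m²) reduces to the same SI base units, so it is a valid unit for heat flux.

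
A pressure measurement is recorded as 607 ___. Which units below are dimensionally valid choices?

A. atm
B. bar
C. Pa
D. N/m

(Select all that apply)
A, B, C

pressure has SI base units: kg / (m * s^2)

Checking each option against kg / (m * s^2):
  A. atm: ✓ matches
  B. bar: ✓ matches
  C. Pa: ✓ matches
  D. N/m: ✗ does not match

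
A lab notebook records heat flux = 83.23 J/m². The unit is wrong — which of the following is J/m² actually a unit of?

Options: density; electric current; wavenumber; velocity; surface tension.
surface tension

heat flux should have units dimensionally equivalent to kg / s^3 (e.g. W/m²).
The given unit 'J/m²' reduces to kg / s^2. Of the listed options, that is the dimensionality of surface tension.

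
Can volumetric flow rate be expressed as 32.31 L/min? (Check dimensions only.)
Yes

volumetric flow rate has SI base units: m^3 / s
L/min reduces to the same SI base units, so it is a valid unit for volumetric flow rate.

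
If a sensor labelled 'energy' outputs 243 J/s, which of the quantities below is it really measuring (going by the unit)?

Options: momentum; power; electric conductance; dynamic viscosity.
power

energy should have units dimensionally equivalent to kg * m^2 / s^2 (e.g. J).
The given unit 'J/s' reduces to kg * m^2 / s^3. Of the listed options, that is the dimensionality of power.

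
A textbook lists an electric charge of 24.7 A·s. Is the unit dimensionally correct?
Yes

electric charge has SI base units: A * s
A·s reduces to the same SI base units, so it is a valid unit for electric charge.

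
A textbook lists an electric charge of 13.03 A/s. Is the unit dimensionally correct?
No

electric charge has SI base units: A * s
A/s does NOT reduce to A * s; a valid unit for electric charge would be e.g. C.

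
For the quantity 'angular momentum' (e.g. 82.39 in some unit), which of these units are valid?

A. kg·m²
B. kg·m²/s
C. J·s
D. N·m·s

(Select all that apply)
B, C, D

angular momentum has SI base units: kg * m^2 / s

Checking each option against kg * m^2 / s:
  A. kg·m²: ✗ does not match
  B. kg·m²/s: ✓ matches
  C. J·s: ✓ matches
  D. N·m·s: ✓ matches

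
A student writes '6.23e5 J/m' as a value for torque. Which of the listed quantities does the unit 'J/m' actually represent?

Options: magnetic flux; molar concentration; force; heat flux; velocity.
force

torque should have units dimensionally equivalent to kg * m^2 / s^2 (e.g. N·m).
The given unit 'J/m' reduces to kg * m / s^2. Of the listed options, that is the dimensionality of force.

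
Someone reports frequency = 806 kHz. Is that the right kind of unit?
Yes

frequency has SI base units: 1 / s
kHz reduces to the same SI base units, so it is a valid unit for frequency.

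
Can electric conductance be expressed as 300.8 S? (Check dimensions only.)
Yes

electric conductance has SI base units: A^2 * s^3 / (kg * m^2)
S reduces to the same SI base units, so it is a valid unit for electric conductance.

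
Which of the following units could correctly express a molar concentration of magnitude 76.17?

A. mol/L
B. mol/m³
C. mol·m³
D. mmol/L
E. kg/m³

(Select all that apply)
A, B, D

molar concentration has SI base units: mol / m^3

Checking each option against mol / m^3:
  A. mol/L: ✓ matches
  B. mol/m³: ✓ matches
  C. mol·m³: ✗ does not match
  D. mmol/L: ✓ matches
  E. kg/m³: ✗ does not match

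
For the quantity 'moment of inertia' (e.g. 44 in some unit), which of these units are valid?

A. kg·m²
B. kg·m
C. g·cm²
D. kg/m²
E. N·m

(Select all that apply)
A, C

moment of inertia has SI base units: kg * m^2

Checking each option against kg * m^2:
  A. kg·m²: ✓ matches
  B. kg·m: ✗ does not match
  C. g·cm²: ✓ matches
  D. kg/m²: ✗ does not match
  E. N·m: ✗ does not match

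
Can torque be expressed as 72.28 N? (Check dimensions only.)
No

torque has SI base units: kg * m^2 / s^2
N does NOT reduce to kg * m^2 / s^2; a valid unit for torque would be e.g. N·m.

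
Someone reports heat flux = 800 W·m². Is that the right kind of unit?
No

heat flux has SI base units: kg / s^3
W·m² does NOT reduce to kg / s^3; a valid unit for heat flux would be e.g. W/m².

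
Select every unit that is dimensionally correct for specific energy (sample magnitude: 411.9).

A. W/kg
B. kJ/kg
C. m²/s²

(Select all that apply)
B, C

specific energy has SI base units: m^2 / s^2

Checking each option against m^2 / s^2:
  A. W/kg: ✗ does not match
  B. kJ/kg: ✓ matches
  C. m²/s²: ✓ matches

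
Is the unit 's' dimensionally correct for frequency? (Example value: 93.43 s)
No

frequency has SI base units: 1 / s
s does NOT reduce to 1 / s; a valid unit for frequency would be e.g. Hz.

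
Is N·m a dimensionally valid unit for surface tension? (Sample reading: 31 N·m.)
No

surface tension has SI base units: kg / s^2
N·m does NOT reduce to kg / s^2; a valid unit for surface tension would be e.g. N/m.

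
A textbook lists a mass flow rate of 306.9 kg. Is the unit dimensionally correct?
No

mass flow rate has SI base units: kg / s
kg does NOT reduce to kg / s; a valid unit for mass flow rate would be e.g. kg/s.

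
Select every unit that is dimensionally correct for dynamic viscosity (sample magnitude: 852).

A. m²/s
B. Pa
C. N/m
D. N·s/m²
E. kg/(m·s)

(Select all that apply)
D, E

dynamic viscosity has SI base units: kg / (m * s)

Checking each option against kg / (m * s):
  A. m²/s: ✗ does not match
  B. Pa: ✗ does not match
  C. N/m: ✗ does not match
  D. N·s/m²: ✓ matches
  E. kg/(m·s): ✓ matches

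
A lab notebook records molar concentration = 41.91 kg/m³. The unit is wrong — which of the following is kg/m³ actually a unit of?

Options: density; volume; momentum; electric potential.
density

molar concentration should have units dimensionally equivalent to mol / m^3 (e.g. mol/m³).
The given unit 'kg/m³' reduces to kg / m^3. Of the listed options, that is the dimensionality of density.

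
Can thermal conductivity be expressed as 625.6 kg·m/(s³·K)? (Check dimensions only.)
Yes

thermal conductivity has SI base units: kg * m / (s^3 * K)
kg·m/(s³·K) reduces to the same SI base units, so it is a valid unit for thermal conductivity.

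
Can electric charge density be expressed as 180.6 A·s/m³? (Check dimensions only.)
Yes

electric charge density has SI base units: A * s / m^3
A·s/m³ reduces to the same SI base units, so it is a valid unit for electric charge density.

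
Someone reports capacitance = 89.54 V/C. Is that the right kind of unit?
No

capacitance has SI base units: A^2 * s^4 / (kg * m^2)
V/C does NOT reduce to A^2 * s^4 / (kg * m^2); a valid unit for capacitance would be e.g. F.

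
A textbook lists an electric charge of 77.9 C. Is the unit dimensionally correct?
Yes

electric charge has SI base units: A * s
C reduces to the same SI base units, so it is a valid unit for electric charge.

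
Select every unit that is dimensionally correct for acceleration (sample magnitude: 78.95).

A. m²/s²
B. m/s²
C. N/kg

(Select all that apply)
B, C

acceleration has SI base units: m / s^2

Checking each option against m / s^2:
  A. m²/s²: ✗ does not match
  B. m/s²: ✓ matches
  C. N/kg: ✓ matches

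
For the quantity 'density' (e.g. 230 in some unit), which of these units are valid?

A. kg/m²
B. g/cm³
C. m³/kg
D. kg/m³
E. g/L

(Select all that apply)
B, D, E

density has SI base units: kg / m^3

Checking each option against kg / m^3:
  A. kg/m²: ✗ does not match
  B. g/cm³: ✓ matches
  C. m³/kg: ✗ does not match
  D. kg/m³: ✓ matches
  E. g/L: ✓ matches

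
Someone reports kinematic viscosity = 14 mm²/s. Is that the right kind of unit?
Yes

kinematic viscosity has SI base units: m^2 / s
mm²/s reduces to the same SI base units, so it is a valid unit for kinematic viscosity.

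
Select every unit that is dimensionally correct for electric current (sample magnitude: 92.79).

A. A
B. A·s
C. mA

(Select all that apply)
A, C

electric current has SI base units: A

Checking each option against A:
  A. A: ✓ matches
  B. A·s: ✗ does not match
  C. mA: ✓ matches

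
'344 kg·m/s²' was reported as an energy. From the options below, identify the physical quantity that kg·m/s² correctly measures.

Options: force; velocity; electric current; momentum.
force

energy should have units dimensionally equivalent to kg * m^2 / s^2 (e.g. J).
The given unit 'kg·m/s²' reduces to kg * m / s^2. Of the listed options, that is the dimensionality of force.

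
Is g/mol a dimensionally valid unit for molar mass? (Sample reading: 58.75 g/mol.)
Yes

molar mass has SI base units: kg / mol
g/mol reduces to the same SI base units, so it is a valid unit for molar mass.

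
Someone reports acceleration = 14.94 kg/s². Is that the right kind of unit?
No

acceleration has SI base units: m / s^2
kg/s² does NOT reduce to m / s^2; a valid unit for acceleration would be e.g. m/s².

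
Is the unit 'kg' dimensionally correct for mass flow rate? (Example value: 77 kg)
No

mass flow rate has SI base units: kg / s
kg does NOT reduce to kg / s; a valid unit for mass flow rate would be e.g. kg/s.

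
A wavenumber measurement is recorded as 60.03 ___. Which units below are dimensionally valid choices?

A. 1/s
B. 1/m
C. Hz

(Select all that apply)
B

wavenumber has SI base units: 1 / m

Checking each option against 1 / m:
  A. 1/s: ✗ does not match
  B. 1/m: ✓ matches
  C. Hz: ✗ does not match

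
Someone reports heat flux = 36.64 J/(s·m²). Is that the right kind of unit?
Yes

heat flux has SI base units: kg / s^3
J/(s·m²) reduces to the same SI base units, so it is a valid unit for heat flux.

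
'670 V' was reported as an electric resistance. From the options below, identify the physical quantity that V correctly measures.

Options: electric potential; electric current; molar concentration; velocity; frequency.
electric potential

electric resistance should have units dimensionally equivalent to kg * m^2 / (A^2 * s^3) (e.g. Ω).
The given unit 'V' reduces to kg * m^2 / (A * s^3). Of the listed options, that is the dimensionality of electric potential.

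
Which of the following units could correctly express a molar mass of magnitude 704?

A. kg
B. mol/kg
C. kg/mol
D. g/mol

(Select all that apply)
C, D

molar mass has SI base units: kg / mol

Checking each option against kg / mol:
  A. kg: ✗ does not match
  B. mol/kg: ✗ does not match
  C. kg/mol: ✓ matches
  D. g/mol: ✓ matches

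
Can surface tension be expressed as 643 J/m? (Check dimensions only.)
No

surface tension has SI base units: kg / s^2
J/m does NOT reduce to kg / s^2; a valid unit for surface tension would be e.g. N/m.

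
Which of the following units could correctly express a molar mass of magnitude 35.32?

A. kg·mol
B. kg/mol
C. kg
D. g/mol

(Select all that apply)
B, D

molar mass has SI base units: kg / mol

Checking each option against kg / mol:
  A. kg·mol: ✗ does not match
  B. kg/mol: ✓ matches
  C. kg: ✗ does not match
  D. g/mol: ✓ matches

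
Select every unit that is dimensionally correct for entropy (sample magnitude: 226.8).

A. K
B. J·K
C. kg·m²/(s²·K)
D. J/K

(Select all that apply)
C, D

entropy has SI base units: kg * m^2 / (s^2 * K)

Checking each option against kg * m^2 / (s^2 * K):
  A. K: ✗ does not match
  B. J·K: ✗ does not match
  C. kg·m²/(s²·K): ✓ matches
  D. J/K: ✓ matches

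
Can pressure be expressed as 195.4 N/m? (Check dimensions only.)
No

pressure has SI base units: kg / (m * s^2)
N/m does NOT reduce to kg / (m * s^2); a valid unit for pressure would be e.g. Pa.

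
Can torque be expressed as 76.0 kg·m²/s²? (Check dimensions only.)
Yes

torque has SI base units: kg * m^2 / s^2
kg·m²/s² reduces to the same SI base units, so it is a valid unit for torque.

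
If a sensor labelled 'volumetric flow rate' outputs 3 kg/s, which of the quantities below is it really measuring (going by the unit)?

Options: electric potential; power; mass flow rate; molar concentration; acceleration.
mass flow rate

volumetric flow rate should have units dimensionally equivalent to m^3 / s (e.g. m³/s).
The given unit 'kg/s' reduces to kg / s. Of the listed options, that is the dimensionality of mass flow rate.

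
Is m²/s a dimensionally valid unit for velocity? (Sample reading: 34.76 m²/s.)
No

velocity has SI base units: m / s
m²/s does NOT reduce to m / s; a valid unit for velocity would be e.g. m/s.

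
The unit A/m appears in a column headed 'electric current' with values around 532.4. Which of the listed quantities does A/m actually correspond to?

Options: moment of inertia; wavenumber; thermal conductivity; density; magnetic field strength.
magnetic field strength

electric current should have units dimensionally equivalent to A (e.g. A).
The given unit 'A/m' reduces to A / m. Of the listed options, that is the dimensionality of magnetic field strength.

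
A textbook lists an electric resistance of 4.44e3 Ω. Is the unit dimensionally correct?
Yes

electric resistance has SI base units: kg * m^2 / (A^2 * s^3)
Ω reduces to the same SI base units, so it is a valid unit for electric resistance.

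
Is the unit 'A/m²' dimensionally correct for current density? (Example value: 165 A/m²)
Yes

current density has SI base units: A / m^2
A/m² reduces to the same SI base units, so it is a valid unit for current density.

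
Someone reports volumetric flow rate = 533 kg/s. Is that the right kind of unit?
No

volumetric flow rate has SI base units: m^3 / s
kg/s does NOT reduce to m^3 / s; a valid unit for volumetric flow rate would be e.g. m³/s.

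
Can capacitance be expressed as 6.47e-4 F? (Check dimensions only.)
Yes

capacitance has SI base units: A^2 * s^4 / (kg * m^2)
F reduces to the same SI base units, so it is a valid unit for capacitance.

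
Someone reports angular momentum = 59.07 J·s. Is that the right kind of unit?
Yes

angular momentum has SI base units: kg * m^2 / s
J·s reduces to the same SI base units, so it is a valid unit for angular momentum.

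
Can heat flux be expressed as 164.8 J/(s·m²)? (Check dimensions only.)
Yes

heat flux has SI base units: kg / s^3
J/(s·m²) reduces to the same SI base units, so it is a valid unit for heat flux.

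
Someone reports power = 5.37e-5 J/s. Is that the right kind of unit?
Yes

power has SI base units: kg * m^2 / s^3
J/s reduces to the same SI base units, so it is a valid unit for power.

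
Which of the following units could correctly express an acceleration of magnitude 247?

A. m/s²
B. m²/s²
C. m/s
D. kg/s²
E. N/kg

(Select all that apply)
A, E

acceleration has SI base units: m / s^2

Checking each option against m / s^2:
  A. m/s²: ✓ matches
  B. m²/s²: ✗ does not match
  C. m/s: ✗ does not match
  D. kg/s²: ✗ does not match
  E. N/kg: ✓ matches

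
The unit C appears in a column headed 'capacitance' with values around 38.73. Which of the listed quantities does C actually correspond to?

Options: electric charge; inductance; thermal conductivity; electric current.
electric charge

capacitance should have units dimensionally equivalent to A^2 * s^4 / (kg * m^2) (e.g. F).
The given unit 'C' reduces to A * s. Of the listed options, that is the dimensionality of electric charge.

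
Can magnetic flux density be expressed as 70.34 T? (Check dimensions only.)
Yes

magnetic flux density has SI base units: kg / (A * s^2)
T reduces to the same SI base units, so it is a valid unit for magnetic flux density.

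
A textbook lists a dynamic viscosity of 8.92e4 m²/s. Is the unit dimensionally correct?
No

dynamic viscosity has SI base units: kg / (m * s)
m²/s does NOT reduce to kg / (m * s); a valid unit for dynamic viscosity would be e.g. Pa·s.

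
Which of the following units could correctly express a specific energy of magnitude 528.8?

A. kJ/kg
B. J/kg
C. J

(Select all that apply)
A, B

specific energy has SI base units: m^2 / s^2

Checking each option against m^2 / s^2:
  A. kJ/kg: ✓ matches
  B. J/kg: ✓ matches
  C. J: ✗ does not match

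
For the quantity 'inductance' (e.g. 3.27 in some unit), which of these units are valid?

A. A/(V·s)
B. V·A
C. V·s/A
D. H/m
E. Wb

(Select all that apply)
C

inductance has SI base units: kg * m^2 / (A^2 * s^2)

Checking each option against kg * m^2 / (A^2 * s^2):
  A. A/(V·s): ✗ does not match
  B. V·A: ✗ does not match
  C. V·s/A: ✓ matches
  D. H/m: ✗ does not match
  E. Wb: ✗ does not match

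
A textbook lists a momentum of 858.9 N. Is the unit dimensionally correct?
No

momentum has SI base units: kg * m / s
N does NOT reduce to kg * m / s; a valid unit for momentum would be e.g. kg·m/s.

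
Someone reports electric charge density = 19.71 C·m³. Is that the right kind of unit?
No

electric charge density has SI base units: A * s / m^3
C·m³ does NOT reduce to A * s / m^3; a valid unit for electric charge density would be e.g. C/m³.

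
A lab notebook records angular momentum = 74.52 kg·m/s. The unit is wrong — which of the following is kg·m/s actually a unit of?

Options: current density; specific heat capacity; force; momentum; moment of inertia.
momentum

angular momentum should have units dimensionally equivalent to kg * m^2 / s (e.g. kg·m²/s).
The given unit 'kg·m/s' reduces to kg * m / s. Of the listed options, that is the dimensionality of momentum.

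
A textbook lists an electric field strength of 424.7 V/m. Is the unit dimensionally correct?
Yes

electric field strength has SI base units: kg * m / (A * s^3)
V/m reduces to the same SI base units, so it is a valid unit for electric field strength.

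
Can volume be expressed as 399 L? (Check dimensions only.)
Yes

volume has SI base units: m^3
L reduces to the same SI base units, so it is a valid unit for volume.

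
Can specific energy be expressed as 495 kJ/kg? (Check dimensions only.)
Yes

specific energy has SI base units: m^2 / s^2
kJ/kg reduces to the same SI base units, so it is a valid unit for specific energy.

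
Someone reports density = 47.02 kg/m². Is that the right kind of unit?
No

density has SI base units: kg / m^3
kg/m² does NOT reduce to kg / m^3; a valid unit for density would be e.g. kg/m³.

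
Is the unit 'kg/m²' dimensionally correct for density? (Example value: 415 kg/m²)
No

density has SI base units: kg / m^3
kg/m² does NOT reduce to kg / m^3; a valid unit for density would be e.g. kg/m³.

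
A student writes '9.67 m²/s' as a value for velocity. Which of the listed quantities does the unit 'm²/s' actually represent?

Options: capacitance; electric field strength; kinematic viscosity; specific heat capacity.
kinematic viscosity

velocity should have units dimensionally equivalent to m / s (e.g. m/s).
The given unit 'm²/s' reduces to m^2 / s. Of the listed options, that is the dimensionality of kinematic viscosity.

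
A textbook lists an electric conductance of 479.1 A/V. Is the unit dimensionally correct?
Yes

electric conductance has SI base units: A^2 * s^3 / (kg * m^2)
A/V reduces to the same SI base units, so it is a valid unit for electric conductance.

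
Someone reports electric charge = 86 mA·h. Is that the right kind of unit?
Yes

electric charge has SI base units: A * s
mA·h reduces to the same SI base units, so it is a valid unit for electric charge.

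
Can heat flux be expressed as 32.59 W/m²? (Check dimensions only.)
Yes

heat flux has SI base units: kg / s^3
W/m² reduces to the same SI base units, so it is a valid unit for heat flux.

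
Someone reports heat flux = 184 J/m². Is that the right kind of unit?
No

heat flux has SI base units: kg / s^3
J/m² does NOT reduce to kg / s^3; a valid unit for heat flux would be e.g. W/m².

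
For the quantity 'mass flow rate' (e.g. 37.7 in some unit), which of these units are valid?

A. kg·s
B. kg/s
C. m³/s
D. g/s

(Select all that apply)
B, D

mass flow rate has SI base units: kg / s

Checking each option against kg / s:
  A. kg·s: ✗ does not match
  B. kg/s: ✓ matches
  C. m³/s: ✗ does not match
  D. g/s: ✓ matches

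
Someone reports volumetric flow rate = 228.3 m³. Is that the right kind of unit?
No

volumetric flow rate has SI base units: m^3 / s
m³ does NOT reduce to m^3 / s; a valid unit for volumetric flow rate would be e.g. m³/s.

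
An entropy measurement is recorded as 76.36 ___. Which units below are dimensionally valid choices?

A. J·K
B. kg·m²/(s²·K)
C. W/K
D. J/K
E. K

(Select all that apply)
B, D

entropy has SI base units: kg * m^2 / (s^2 * K)

Checking each option against kg * m^2 / (s^2 * K):
  A. J·K: ✗ does not match
  B. kg·m²/(s²·K): ✓ matches
  C. W/K: ✗ does not match
  D. J/K: ✓ matches
  E. K: ✗ does not match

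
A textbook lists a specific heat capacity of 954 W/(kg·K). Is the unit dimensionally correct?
No

specific heat capacity has SI base units: m^2 / (s^2 * K)
W/(kg·K) does NOT reduce to m^2 / (s^2 * K); a valid unit for specific heat capacity would be e.g. J/(kg·K).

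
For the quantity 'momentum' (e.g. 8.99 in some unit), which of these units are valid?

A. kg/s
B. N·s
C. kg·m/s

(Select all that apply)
B, C

momentum has SI base units: kg * m / s

Checking each option against kg * m / s:
  A. kg/s: ✗ does not match
  B. N·s: ✓ matches
  C. kg·m/s: ✓ matches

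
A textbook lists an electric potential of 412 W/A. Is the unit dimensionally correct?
Yes

electric potential has SI base units: kg * m^2 / (A * s^3)
W/A reduces to the same SI base units, so it is a valid unit for electric potential.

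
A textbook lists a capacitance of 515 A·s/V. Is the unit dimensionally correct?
Yes

capacitance has SI base units: A^2 * s^4 / (kg * m^2)
A·s/V reduces to the same SI base units, so it is a valid unit for capacitance.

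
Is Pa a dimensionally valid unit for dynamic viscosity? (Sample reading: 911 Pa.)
No

dynamic viscosity has SI base units: kg / (m * s)
Pa does NOT reduce to kg / (m * s); a valid unit for dynamic viscosity would be e.g. Pa·s.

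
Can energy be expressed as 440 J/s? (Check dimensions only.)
No

energy has SI base units: kg * m^2 / s^2
J/s does NOT reduce to kg * m^2 / s^2; a valid unit for energy would be e.g. J.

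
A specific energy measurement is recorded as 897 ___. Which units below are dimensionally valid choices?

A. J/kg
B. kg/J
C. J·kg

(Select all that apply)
A

specific energy has SI base units: m^2 / s^2

Checking each option against m^2 / s^2:
  A. J/kg: ✓ matches
  B. kg/J: ✗ does not match
  C. J·kg: ✗ does not match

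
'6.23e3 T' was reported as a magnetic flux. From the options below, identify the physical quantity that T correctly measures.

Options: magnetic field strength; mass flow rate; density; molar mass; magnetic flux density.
magnetic flux density

magnetic flux should have units dimensionally equivalent to kg * m^2 / (A * s^2) (e.g. Wb).
The given unit 'T' reduces to kg / (A * s^2). Of the listed options, that is the dimensionality of magnetic flux density.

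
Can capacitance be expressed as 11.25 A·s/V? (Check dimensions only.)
Yes

capacitance has SI base units: A^2 * s^4 / (kg * m^2)
A·s/V reduces to the same SI base units, so it is a valid unit for capacitance.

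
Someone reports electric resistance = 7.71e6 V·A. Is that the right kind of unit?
No

electric resistance has SI base units: kg * m^2 / (A^2 * s^3)
V·A does NOT reduce to kg * m^2 / (A^2 * s^3); a valid unit for electric resistance would be e.g. Ω.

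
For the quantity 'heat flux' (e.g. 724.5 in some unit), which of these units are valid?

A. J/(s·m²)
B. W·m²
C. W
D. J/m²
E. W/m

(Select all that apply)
A

heat flux has SI base units: kg / s^3

Checking each option against kg / s^3:
  A. J/(s·m²): ✓ matches
  B. W·m²: ✗ does not match
  C. W: ✗ does not match
  D. J/m²: ✗ does not match
  E. W/m: ✗ does not match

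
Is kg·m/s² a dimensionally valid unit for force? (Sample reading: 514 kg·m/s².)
Yes

force has SI base units: kg * m / s^2
kg·m/s² reduces to the same SI base units, so it is a valid unit for force.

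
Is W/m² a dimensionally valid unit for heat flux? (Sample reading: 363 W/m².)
Yes

heat flux has SI base units: kg / s^3
W/m² reduces to the same SI base units, so it is a valid unit for heat flux.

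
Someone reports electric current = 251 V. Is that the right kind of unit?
No

electric current has SI base units: A
V does NOT reduce to A; a valid unit for electric current would be e.g. A.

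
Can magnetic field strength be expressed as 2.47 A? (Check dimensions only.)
No

magnetic field strength has SI base units: A / m
A does NOT reduce to A / m; a valid unit for magnetic field strength would be e.g. A/m.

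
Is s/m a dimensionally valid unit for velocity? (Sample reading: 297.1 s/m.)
No

velocity has SI base units: m / s
s/m does NOT reduce to m / s; a valid unit for velocity would be e.g. m/s.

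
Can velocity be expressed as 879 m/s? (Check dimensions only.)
Yes

velocity has SI base units: m / s
m/s reduces to the same SI base units, so it is a valid unit for velocity.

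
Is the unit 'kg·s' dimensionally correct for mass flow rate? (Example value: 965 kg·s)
No

mass flow rate has SI base units: kg / s
kg·s does NOT reduce to kg / s; a valid unit for mass flow rate would be e.g. kg/s.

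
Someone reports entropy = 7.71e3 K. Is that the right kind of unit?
No

entropy has SI base units: kg * m^2 / (s^2 * K)
K does NOT reduce to kg * m^2 / (s^2 * K); a valid unit for entropy would be e.g. J/K.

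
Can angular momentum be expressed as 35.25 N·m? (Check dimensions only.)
No

angular momentum has SI base units: kg * m^2 / s
N·m does NOT reduce to kg * m^2 / s; a valid unit for angular momentum would be e.g. kg·m²/s.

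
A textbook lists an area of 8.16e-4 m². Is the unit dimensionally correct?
Yes

area has SI base units: m^2
m² reduces to the same SI base units, so it is a valid unit for area.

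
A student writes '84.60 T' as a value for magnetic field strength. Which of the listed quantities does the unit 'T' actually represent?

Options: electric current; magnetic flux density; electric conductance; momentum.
magnetic flux density

magnetic field strength should have units dimensionally equivalent to A / m (e.g. A/m).
The given unit 'T' reduces to kg / (A * s^2). Of the listed options, that is the dimensionality of magnetic flux density.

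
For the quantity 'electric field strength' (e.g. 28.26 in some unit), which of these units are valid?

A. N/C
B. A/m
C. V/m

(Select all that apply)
A, C

electric field strength has SI base units: kg * m / (A * s^3)

Checking each option against kg * m / (A * s^3):
  A. N/C: ✓ matches
  B. A/m: ✗ does not match
  C. V/m: ✓ matches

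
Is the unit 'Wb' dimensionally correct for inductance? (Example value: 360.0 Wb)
No

inductance has SI base units: kg * m^2 / (A^2 * s^2)
Wb does NOT reduce to kg * m^2 / (A^2 * s^2); a valid unit for inductance would be e.g. H.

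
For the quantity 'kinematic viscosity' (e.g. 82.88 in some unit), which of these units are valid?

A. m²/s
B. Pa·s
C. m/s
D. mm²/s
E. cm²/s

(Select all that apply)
A, D, E

kinematic viscosity has SI base units: m^2 / s

Checking each option against m^2 / s:
  A. m²/s: ✓ matches
  B. Pa·s: ✗ does not match
  C. m/s: ✗ does not match
  D. mm²/s: ✓ matches
  E. cm²/s: ✓ matches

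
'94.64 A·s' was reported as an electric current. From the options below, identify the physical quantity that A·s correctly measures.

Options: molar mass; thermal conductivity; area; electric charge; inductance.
electric charge

electric current should have units dimensionally equivalent to A (e.g. A).
The given unit 'A·s' reduces to A * s. Of the listed options, that is the dimensionality of electric charge.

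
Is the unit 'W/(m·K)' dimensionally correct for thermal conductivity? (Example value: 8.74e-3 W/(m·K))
Yes

thermal conductivity has SI base units: kg * m / (s^3 * K)
W/(m·K) reduces to the same SI base units, so it is a valid unit for thermal conductivity.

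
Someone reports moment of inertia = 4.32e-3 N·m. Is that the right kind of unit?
No

moment of inertia has SI base units: kg * m^2
N·m does NOT reduce to kg * m^2; a valid unit for moment of inertia would be e.g. kg·m².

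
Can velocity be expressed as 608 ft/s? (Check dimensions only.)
Yes

velocity has SI base units: m / s
ft/s reduces to the same SI base units, so it is a valid unit for velocity.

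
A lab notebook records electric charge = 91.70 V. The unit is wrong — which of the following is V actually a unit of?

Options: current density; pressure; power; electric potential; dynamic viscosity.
electric potential

electric charge should have units dimensionally equivalent to A * s (e.g. C).
The given unit 'V' reduces to kg * m^2 / (A * s^3). Of the listed options, that is the dimensionality of electric potential.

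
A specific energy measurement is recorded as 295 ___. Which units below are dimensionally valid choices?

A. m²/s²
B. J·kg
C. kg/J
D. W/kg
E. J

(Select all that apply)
A

specific energy has SI base units: m^2 / s^2

Checking each option against m^2 / s^2:
  A. m²/s²: ✓ matches
  B. J·kg: ✗ does not match
  C. kg/J: ✗ does not match
  D. W/kg: ✗ does not match
  E. J: ✗ does not match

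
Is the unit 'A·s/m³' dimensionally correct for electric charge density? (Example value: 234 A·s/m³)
Yes

electric charge density has SI base units: A * s / m^3
A·s/m³ reduces to the same SI base units, so it is a valid unit for electric charge density.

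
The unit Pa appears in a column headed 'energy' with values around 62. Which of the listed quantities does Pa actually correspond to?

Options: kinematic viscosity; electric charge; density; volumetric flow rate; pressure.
pressure

energy should have units dimensionally equivalent to kg * m^2 / s^2 (e.g. J).
The given unit 'Pa' reduces to kg / (m * s^2). Of the listed options, that is the dimensionality of pressure.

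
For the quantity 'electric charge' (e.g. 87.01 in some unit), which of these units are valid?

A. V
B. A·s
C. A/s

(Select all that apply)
B

electric charge has SI base units: A * s

Checking each option against A * s:
  A. V: ✗ does not match
  B. A·s: ✓ matches
  C. A/s: ✗ does not match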